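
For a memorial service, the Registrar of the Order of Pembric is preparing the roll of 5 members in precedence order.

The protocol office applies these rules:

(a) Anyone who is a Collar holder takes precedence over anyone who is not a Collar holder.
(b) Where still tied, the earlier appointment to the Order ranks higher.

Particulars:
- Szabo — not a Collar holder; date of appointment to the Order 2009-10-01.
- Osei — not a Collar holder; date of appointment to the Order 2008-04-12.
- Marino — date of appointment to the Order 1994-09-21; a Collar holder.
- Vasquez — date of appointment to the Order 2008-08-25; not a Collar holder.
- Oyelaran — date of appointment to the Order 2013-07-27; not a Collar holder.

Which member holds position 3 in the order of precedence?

Vasquez

By the first rule: Marino (a Collar holder); then Osei, Vasquez, Szabo and Oyelaran (each not a Collar holder).
Among Osei, Vasquez, Szabo and Oyelaran, by date of appointment to the Order (earlier first): Osei (2008-04-12) before Vasquez (2008-08-25) before Szabo (2009-10-01) before Oyelaran (2013-07-27).
Order: Marino, Osei, Vasquez, Szabo, Oyelaran.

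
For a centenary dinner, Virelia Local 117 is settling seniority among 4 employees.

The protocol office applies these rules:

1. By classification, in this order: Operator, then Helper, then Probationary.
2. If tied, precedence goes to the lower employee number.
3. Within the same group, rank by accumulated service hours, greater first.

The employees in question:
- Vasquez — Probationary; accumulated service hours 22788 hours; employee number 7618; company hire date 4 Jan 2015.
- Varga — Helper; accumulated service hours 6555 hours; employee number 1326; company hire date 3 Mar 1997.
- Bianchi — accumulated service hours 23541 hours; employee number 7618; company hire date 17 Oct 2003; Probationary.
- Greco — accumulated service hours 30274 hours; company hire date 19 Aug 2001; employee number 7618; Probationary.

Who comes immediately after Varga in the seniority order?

By classification: Varga (Helper); then Greco, Bianchi and Vasquez (Probationary).
Greco, Bianchi and Vasquez all have employee number 7618, so the next rule applies.
Among Greco, Bianchi and Vasquez, by accumulated service hours (higher first): Greco (30274 hours) before Bianchi (23541 hours) before Vasquez (22788 hours).
Order: Varga, Greco, Bianchi, Vasquez.

Greco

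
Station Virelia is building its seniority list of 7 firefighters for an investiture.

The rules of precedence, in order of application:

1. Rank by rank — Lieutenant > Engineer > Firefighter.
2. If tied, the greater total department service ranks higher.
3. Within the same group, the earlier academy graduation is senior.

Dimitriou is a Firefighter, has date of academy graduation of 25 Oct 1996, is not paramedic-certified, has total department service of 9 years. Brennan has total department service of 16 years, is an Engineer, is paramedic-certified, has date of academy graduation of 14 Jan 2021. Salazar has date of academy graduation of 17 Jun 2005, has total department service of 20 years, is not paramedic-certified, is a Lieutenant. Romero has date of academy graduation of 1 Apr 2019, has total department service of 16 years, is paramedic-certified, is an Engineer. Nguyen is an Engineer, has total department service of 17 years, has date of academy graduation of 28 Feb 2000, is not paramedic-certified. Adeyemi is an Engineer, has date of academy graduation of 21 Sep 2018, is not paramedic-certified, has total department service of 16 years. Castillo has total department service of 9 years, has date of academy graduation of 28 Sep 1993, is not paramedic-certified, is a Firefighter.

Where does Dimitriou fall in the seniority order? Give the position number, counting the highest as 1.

7

By rank: Salazar (Lieutenant); then Nguyen, Adeyemi, Romero and Brennan (Engineer); then Castillo and Dimitriou (Firefighter).
Among Nguyen, Adeyemi, Romero and Brennan, by total department service (higher first): Nguyen (17 years) before Adeyemi, Romero and Brennan (16 years).
Among Adeyemi, Romero and Brennan, by date of academy graduation (earlier first): Adeyemi (21 Sep 2018) before Romero (1 Apr 2019) before Brennan (14 Jan 2021).
Castillo and Dimitriou both have total department service 9 years, so the next rule applies.
Among Castillo and Dimitriou, by date of academy graduation (earlier first): Castillo (28 Sep 1993) before Dimitriou (25 Oct 1996).
Order: Salazar, Nguyen, Adeyemi, Romero, Brennan, Castillo, Dimitriou. So position 7.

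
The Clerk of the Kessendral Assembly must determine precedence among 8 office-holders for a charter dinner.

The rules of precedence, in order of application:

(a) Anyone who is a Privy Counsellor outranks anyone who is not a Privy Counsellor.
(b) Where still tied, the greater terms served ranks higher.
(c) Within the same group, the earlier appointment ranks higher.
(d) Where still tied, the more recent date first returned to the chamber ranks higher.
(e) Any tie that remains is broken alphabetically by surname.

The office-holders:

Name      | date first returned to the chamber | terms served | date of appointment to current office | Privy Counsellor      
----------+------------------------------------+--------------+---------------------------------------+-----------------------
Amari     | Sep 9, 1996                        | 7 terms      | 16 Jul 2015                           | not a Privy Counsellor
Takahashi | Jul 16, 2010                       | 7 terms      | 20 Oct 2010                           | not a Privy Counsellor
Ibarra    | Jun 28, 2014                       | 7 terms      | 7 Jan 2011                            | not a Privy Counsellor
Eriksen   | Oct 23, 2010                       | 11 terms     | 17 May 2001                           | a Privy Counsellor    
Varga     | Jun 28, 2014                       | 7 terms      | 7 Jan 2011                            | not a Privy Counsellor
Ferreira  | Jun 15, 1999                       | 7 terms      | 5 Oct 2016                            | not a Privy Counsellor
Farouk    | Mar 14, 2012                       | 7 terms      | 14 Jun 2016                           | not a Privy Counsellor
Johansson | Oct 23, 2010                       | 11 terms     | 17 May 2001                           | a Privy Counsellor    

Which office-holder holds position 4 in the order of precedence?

Ibarra

By the first rule: Eriksen and Johansson (both a Privy Counsellor); then Takahashi, Ibarra, Varga, Amari, Farouk and Ferreira (each not a Privy Counsellor).
Eriksen and Johansson both have terms served 11 terms, so the next rule applies.
Eriksen and Johansson both have date of appointment to current office 17 May 2001, so the next rule applies.
Eriksen and Johansson both have date first returned to the chamber Oct 23, 2010, so the next rule applies.
Among Eriksen and Johansson, alphabetically by surname: Eriksen before Johansson.
Takahashi, Ibarra, Varga, Amari, Farouk and Ferreira all have terms served 7 terms, so the next rule applies.
Among Takahashi, Ibarra, Varga, Amari, Farouk and Ferreira, by date of appointment to current office (earlier first): Takahashi (20 Oct 2010) before Ibarra and Varga (7 Jan 2011) before Amari (16 Jul 2015) before Farouk (14 Jun 2016) before Ferreira (5 Oct 2016).
Ibarra and Varga both have date first returned to the chamber Jun 28, 2014, so the next rule applies.
Among Ibarra and Varga, alphabetically by surname: Ibarra before Varga.
Order: Eriksen, Johansson, Takahashi, Ibarra, Varga, Amari, Farouk, Ferreira.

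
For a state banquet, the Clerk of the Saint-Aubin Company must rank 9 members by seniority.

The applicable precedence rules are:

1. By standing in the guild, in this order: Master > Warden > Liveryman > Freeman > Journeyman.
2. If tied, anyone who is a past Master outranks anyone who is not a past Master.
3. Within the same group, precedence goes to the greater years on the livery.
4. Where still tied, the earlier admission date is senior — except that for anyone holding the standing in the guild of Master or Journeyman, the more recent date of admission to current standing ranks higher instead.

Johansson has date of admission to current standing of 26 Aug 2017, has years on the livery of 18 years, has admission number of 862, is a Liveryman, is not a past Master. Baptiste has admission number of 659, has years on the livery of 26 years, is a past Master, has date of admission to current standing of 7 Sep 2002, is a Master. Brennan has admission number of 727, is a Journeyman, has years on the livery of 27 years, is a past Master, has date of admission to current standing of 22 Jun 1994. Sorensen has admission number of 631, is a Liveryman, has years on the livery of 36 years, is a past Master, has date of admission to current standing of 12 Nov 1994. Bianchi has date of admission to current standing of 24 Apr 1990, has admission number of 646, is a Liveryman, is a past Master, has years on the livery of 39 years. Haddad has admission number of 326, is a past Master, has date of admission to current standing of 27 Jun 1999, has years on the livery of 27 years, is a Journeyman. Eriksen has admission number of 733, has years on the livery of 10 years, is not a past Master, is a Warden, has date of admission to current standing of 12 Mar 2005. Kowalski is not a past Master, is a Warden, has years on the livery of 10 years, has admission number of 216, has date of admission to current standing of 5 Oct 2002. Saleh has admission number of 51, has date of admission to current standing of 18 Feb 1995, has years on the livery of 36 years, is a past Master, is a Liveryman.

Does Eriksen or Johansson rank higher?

By standing in the guild: Baptiste (Master); then Kowalski and Eriksen (Warden); then Bianchi, Sorensen, Saleh and Johansson (Liveryman); then Haddad and Brennan (Journeyman).
Kowalski and Eriksen are each not a past Master, so the next rule applies.
Kowalski and Eriksen both have years on the livery 10 years, so the next rule applies.
Among Kowalski and Eriksen, by date of admission to current standing (earlier first): Kowalski (5 Oct 2002) before Eriksen (12 Mar 2005).
Among Bianchi, Sorensen, Saleh and Johansson, a past Master before not a past Master: Bianchi, Sorensen and Saleh (a past Master) before Johansson (not a past Master).
Among Bianchi, Sorensen and Saleh, by years on the livery (higher first): Bianchi (39 years) before Sorensen and Saleh (36 years).
Among Sorensen and Saleh, by date of admission to current standing (earlier first): Sorensen (12 Nov 1994) before Saleh (18 Feb 1995).
Haddad and Brennan are each a past Master, so the next rule applies.
Haddad and Brennan both have years on the livery 27 years, so the next rule applies.
Among Haddad and Brennan, by date of admission to current standing (later first) (reversed rule for this group): Haddad (27 Jun 1999) before Brennan (22 Jun 1994).
So Eriksen takes precedence.

Eriksen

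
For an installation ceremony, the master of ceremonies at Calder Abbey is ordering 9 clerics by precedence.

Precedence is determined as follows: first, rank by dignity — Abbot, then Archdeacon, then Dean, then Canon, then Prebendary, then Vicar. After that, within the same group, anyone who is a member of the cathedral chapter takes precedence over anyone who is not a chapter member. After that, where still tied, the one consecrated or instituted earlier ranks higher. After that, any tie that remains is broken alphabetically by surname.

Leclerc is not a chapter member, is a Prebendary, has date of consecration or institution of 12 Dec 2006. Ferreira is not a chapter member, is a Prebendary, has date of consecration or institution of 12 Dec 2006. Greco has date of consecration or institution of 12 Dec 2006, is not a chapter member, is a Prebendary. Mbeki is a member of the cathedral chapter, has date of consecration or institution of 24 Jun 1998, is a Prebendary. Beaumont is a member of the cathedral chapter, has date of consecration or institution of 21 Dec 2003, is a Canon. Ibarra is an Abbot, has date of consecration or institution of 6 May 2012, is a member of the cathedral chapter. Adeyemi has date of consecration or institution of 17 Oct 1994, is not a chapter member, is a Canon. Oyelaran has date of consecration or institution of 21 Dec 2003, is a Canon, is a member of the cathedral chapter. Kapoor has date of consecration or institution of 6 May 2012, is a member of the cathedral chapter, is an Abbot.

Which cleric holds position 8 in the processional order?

Greco

By dignity: Ibarra and Kapoor (Abbot); then Beaumont, Oyelaran and Adeyemi (Canon); then Mbeki, Ferreira, Greco and Leclerc (Prebendary).
Ibarra and Kapoor are each a member of the cathedral chapter, so the next rule applies.
Ibarra and Kapoor both have date of consecration or institution 6 May 2012, so the next rule applies.
Among Ibarra and Kapoor, alphabetically by surname: Ibarra before Kapoor.
Among Beaumont, Oyelaran and Adeyemi, a member of the cathedral chapter before not a chapter member: Beaumont and Oyelaran (a member of the cathedral chapter) before Adeyemi (not a chapter member).
Beaumont and Oyelaran both have date of consecration or institution 21 Dec 2003, so the next rule applies.
Among Beaumont and Oyelaran, alphabetically by surname: Beaumont before Oyelaran.
Among Mbeki, Ferreira, Greco and Leclerc, a member of the cathedral chapter before not a chapter member: Mbeki (a member of the cathedral chapter) before Ferreira, Greco and Leclerc (not a chapter member).
Ferreira, Greco and Leclerc all have date of consecration or institution 12 Dec 2006, so the next rule applies.
Among Ferreira, Greco and Leclerc, alphabetically by surname: Ferreira before Greco before Leclerc.
Order: Ibarra, Kapoor, Beaumont, Oyelaran, Adeyemi, Mbeki, Ferreira, Greco, Leclerc.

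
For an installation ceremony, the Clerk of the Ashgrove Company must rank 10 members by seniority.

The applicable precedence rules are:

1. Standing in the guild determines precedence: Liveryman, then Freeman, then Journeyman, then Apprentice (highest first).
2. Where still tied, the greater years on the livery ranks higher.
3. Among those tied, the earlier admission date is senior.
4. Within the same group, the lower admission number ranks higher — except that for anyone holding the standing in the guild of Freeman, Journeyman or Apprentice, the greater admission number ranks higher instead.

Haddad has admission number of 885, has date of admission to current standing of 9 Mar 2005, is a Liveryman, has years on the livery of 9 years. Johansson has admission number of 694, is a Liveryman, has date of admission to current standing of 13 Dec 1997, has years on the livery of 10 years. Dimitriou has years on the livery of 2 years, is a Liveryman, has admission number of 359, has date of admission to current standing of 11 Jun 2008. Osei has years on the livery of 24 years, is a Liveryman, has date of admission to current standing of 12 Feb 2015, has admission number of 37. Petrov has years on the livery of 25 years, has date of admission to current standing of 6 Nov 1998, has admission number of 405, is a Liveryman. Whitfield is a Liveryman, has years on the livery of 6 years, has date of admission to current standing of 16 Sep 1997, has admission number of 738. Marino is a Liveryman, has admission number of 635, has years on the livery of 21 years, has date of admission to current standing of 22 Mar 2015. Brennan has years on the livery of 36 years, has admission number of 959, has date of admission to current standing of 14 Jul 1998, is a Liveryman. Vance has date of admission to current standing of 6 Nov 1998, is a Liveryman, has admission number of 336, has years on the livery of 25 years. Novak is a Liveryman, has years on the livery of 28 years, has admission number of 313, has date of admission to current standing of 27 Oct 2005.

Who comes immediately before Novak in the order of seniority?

Brennan

By standing in the guild: Brennan, Novak, Vance, Petrov, Osei, Marino, Johansson, Haddad, Whitfield and Dimitriou (Liveryman).
Among Brennan, Novak, Vance, Petrov, Osei, Marino, Johansson, Haddad, Whitfield and Dimitriou, by years on the livery (higher first): Brennan (36 years) before Novak (28 years) before Vance and Petrov (25 years) before Osei (24 years) before Marino (21 years) before Johansson (10 years) before Haddad (9 years) before Whitfield (6 years) before Dimitriou (2 years).
Vance and Petrov both have date of admission to current standing 6 Nov 1998, so the next rule applies.
Among Vance and Petrov, by admission number (lower first): Vance (336) before Petrov (405).
Order: Brennan, Novak, Vance, Petrov, Osei, Marino, Johansson, Haddad, Whitfield, Dimitriou.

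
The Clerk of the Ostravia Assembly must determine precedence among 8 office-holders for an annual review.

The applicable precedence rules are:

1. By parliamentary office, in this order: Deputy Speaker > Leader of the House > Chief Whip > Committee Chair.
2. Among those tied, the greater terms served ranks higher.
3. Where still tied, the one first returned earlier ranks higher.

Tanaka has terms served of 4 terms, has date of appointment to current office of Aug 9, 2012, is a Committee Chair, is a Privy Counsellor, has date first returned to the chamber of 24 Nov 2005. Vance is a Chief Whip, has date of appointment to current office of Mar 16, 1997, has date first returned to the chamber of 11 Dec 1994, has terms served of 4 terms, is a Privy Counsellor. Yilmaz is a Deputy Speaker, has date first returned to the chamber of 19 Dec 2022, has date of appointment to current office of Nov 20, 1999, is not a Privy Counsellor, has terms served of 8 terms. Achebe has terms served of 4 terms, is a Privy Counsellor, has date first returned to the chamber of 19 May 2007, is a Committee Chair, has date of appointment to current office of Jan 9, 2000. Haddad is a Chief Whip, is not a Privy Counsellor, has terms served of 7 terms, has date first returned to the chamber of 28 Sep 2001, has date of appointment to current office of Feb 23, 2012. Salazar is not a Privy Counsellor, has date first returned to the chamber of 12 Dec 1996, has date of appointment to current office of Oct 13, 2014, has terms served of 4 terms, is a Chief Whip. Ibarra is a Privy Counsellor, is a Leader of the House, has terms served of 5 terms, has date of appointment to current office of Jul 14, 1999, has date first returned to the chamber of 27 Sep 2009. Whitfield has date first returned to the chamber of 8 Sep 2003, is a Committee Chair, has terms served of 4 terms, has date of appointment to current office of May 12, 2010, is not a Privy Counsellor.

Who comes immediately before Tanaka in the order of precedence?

Whitfield

By parliamentary office: Yilmaz (Deputy Speaker); then Ibarra (Leader of the House); then Haddad, Vance and Salazar (Chief Whip); then Whitfield, Tanaka and Achebe (Committee Chair).
Among Haddad, Vance and Salazar, by terms served (higher first): Haddad (7 terms) before Vance and Salazar (4 terms).
Among Vance and Salazar, by date first returned to the chamber (earlier first): Vance (11 Dec 1994) before Salazar (12 Dec 1996).
Whitfield, Tanaka and Achebe all have terms served 4 terms, so the next rule applies.
Among Whitfield, Tanaka and Achebe, by date first returned to the chamber (earlier first): Whitfield (8 Sep 2003) before Tanaka (24 Nov 2005) before Achebe (19 May 2007).
Order: Yilmaz, Ibarra, Haddad, Vance, Salazar, Whitfield, Tanaka, Achebe.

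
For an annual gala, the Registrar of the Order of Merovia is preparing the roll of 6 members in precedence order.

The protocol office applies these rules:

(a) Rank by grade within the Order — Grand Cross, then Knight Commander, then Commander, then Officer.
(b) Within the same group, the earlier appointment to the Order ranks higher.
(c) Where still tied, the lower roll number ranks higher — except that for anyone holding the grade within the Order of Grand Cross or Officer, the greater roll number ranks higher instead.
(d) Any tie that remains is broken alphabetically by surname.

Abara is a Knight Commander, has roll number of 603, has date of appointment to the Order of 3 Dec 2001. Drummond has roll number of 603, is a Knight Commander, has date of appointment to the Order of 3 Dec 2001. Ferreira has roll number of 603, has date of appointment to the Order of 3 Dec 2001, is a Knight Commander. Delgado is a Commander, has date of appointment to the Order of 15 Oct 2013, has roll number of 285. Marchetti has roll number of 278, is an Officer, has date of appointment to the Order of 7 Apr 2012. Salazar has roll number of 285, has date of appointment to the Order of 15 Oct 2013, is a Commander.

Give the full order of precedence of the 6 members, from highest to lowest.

By grade within the Order: Abara, Drummond and Ferreira (Knight Commander); then Delgado and Salazar (Commander); then Marchetti (Officer).
Abara, Drummond and Ferreira all have date of appointment to the Order 3 Dec 2001, so the next rule applies.
Abara, Drummond and Ferreira all have roll number 603, so the next rule applies.
Among Abara, Drummond and Ferreira, alphabetically by surname: Abara before Drummond before Ferreira.
Delgado and Salazar both have date of appointment to the Order 15 Oct 2013, so the next rule applies.
Delgado and Salazar both have roll number 285, so the next rule applies.
Among Delgado and Salazar, alphabetically by surname: Delgado before Salazar.
Full order: Abara, Drummond, Ferreira, Delgado, Salazar, Marchetti.

Abara, Drummond, Ferreira, Delgado, Salazar, Marchetti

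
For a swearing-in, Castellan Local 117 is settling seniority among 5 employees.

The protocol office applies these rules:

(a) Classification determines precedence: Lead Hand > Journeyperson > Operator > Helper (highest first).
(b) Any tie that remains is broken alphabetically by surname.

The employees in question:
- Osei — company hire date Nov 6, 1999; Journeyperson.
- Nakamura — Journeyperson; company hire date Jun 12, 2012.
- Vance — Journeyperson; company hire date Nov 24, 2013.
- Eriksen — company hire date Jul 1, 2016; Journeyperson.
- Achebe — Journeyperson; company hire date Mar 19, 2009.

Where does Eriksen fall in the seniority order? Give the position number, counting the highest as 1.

By classification: Achebe, Eriksen, Nakamura, Osei and Vance (Journeyperson).
Among Achebe, Eriksen, Nakamura, Osei and Vance, alphabetically by surname: Achebe before Eriksen before Nakamura before Osei before Vance.
Order: Achebe, Eriksen, Nakamura, Osei, Vance. So position 2.

2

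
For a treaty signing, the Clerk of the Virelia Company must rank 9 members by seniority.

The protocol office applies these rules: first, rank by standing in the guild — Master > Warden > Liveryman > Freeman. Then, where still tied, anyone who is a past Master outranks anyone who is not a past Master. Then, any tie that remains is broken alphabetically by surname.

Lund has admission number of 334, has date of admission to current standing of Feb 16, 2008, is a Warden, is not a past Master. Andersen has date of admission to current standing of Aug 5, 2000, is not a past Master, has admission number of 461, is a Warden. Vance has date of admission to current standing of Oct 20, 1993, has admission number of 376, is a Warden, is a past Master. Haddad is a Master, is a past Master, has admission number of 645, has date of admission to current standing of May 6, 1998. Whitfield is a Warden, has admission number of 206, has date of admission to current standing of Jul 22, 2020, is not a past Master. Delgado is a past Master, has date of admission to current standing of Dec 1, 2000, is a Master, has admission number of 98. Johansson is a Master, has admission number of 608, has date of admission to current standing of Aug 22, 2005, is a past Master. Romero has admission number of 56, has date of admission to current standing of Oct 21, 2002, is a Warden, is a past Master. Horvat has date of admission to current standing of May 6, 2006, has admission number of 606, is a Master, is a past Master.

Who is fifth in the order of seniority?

Romero

By standing in the guild: Delgado, Haddad, Horvat and Johansson (Master); then Romero, Vance, Andersen, Lund and Whitfield (Warden).
Delgado, Haddad, Horvat and Johansson are each a past Master, so the next rule applies.
Among Delgado, Haddad, Horvat and Johansson, alphabetically by surname: Delgado before Haddad before Horvat before Johansson.
Among Romero, Vance, Andersen, Lund and Whitfield, a past Master before not a past Master: Romero and Vance (a past Master) before Andersen, Lund and Whitfield (not a past Master).
Among Romero and Vance, alphabetically by surname: Romero before Vance.
Among Andersen, Lund and Whitfield, alphabetically by surname: Andersen before Lund before Whitfield.
Order: Delgado, Haddad, Horvat, Johansson, Romero, Vance, Andersen, Lund, Whitfield.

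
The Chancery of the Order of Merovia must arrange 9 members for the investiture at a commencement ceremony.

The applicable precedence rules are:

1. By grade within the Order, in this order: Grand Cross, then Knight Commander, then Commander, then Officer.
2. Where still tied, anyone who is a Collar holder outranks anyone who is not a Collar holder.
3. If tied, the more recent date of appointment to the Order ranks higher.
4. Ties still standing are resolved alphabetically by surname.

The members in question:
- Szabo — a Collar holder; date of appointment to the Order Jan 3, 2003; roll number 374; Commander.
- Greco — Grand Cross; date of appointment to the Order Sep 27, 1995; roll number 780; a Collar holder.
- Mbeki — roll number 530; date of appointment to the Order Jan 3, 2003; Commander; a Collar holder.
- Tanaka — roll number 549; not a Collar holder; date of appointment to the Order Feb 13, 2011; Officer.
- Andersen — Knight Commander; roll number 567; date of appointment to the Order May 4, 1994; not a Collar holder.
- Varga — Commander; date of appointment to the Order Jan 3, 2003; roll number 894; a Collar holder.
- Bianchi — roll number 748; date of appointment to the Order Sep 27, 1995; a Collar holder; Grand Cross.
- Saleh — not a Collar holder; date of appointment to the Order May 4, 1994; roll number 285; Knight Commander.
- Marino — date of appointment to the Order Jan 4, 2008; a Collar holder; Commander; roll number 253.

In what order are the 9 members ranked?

Bianchi, Greco, Andersen, Saleh, Marino, Mbeki, Szabo, Varga, Tanaka

By grade within the Order: Bianchi and Greco (Grand Cross); then Andersen and Saleh (Knight Commander); then Marino, Mbeki, Szabo and Varga (Commander); then Tanaka (Officer).
Bianchi and Greco are each a Collar holder, so the next rule applies.
Bianchi and Greco both have date of appointment to the Order Sep 27, 1995, so the next rule applies.
Among Bianchi and Greco, alphabetically by surname: Bianchi before Greco.
Andersen and Saleh are each not a Collar holder, so the next rule applies.
Andersen and Saleh both have date of appointment to the Order May 4, 1994, so the next rule applies.
Among Andersen and Saleh, alphabetically by surname: Andersen before Saleh.
Marino, Mbeki, Szabo and Varga are each a Collar holder, so the next rule applies.
Among Marino, Mbeki, Szabo and Varga, by date of appointment to the Order (later first): Marino (Jan 4, 2008) before Mbeki, Szabo and Varga (Jan 3, 2003).
Among Mbeki, Szabo and Varga, alphabetically by surname: Mbeki before Szabo before Varga.
Full order: Bianchi, Greco, Andersen, Saleh, Marino, Mbeki, Szabo, Varga, Tanaka.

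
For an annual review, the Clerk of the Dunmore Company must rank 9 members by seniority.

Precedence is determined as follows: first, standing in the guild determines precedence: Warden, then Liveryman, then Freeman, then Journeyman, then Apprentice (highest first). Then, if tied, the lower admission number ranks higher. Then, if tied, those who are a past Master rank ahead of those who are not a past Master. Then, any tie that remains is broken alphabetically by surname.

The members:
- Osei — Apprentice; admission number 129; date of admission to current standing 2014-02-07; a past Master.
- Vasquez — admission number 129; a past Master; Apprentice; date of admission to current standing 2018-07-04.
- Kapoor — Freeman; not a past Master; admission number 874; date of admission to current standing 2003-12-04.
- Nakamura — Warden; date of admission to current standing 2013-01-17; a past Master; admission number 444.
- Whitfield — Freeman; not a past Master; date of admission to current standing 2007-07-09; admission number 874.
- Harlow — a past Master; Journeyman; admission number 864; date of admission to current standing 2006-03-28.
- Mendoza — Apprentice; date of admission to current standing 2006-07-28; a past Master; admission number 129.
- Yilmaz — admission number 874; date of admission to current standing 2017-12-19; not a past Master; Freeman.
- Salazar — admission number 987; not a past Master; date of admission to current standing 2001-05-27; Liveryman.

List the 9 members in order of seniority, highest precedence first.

By standing in the guild: Nakamura (Warden); then Salazar (Liveryman); then Kapoor, Whitfield and Yilmaz (Freeman); then Harlow (Journeyman); then Mendoza, Osei and Vasquez (Apprentice).
Kapoor, Whitfield and Yilmaz all have admission number 874, so the next rule applies.
Kapoor, Whitfield and Yilmaz are each not a past Master, so the next rule applies.
Among Kapoor, Whitfield and Yilmaz, alphabetically by surname: Kapoor before Whitfield before Yilmaz.
Mendoza, Osei and Vasquez all have admission number 129, so the next rule applies.
Mendoza, Osei and Vasquez are each a past Master, so the next rule applies.
Among Mendoza, Osei and Vasquez, alphabetically by surname: Mendoza before Osei before Vasquez.
Full order: Nakamura, Salazar, Kapoor, Whitfield, Yilmaz, Harlow, Mendoza, Osei, Vasquez.

Nakamura, Salazar, Kapoor, Whitfield, Yilmaz, Harlow, Mendoza, Osei, Vasquez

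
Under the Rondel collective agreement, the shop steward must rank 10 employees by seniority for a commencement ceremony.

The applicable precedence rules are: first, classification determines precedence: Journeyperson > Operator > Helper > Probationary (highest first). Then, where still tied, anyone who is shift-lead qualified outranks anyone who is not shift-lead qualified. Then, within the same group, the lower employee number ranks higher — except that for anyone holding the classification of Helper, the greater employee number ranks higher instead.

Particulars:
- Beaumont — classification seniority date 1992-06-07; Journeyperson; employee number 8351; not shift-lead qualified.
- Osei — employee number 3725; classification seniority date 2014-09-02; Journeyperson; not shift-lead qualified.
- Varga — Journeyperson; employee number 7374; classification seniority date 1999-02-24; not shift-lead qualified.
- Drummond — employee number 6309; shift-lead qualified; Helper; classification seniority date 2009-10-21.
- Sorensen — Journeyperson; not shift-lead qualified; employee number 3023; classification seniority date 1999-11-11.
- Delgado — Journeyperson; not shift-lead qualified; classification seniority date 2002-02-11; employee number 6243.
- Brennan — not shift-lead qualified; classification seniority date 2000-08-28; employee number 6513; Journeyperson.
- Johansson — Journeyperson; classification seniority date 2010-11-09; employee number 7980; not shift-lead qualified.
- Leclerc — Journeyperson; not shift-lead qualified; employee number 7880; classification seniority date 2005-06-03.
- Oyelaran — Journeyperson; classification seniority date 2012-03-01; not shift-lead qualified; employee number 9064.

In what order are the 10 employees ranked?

By classification: Sorensen, Osei, Delgado, Brennan, Varga, Leclerc, Johansson, Beaumont and Oyelaran (Journeyperson); then Drummond (Helper).
Sorensen, Osei, Delgado, Brennan, Varga, Leclerc, Johansson, Beaumont and Oyelaran are each not shift-lead qualified, so the next rule applies.
Among Sorensen, Osei, Delgado, Brennan, Varga, Leclerc, Johansson, Beaumont and Oyelaran, by employee number (lower first): Sorensen (3023) before Osei (3725) before Delgado (6243) before Brennan (6513) before Varga (7374) before Leclerc (7880) before Johansson (7980) before Beaumont (8351) before Oyelaran (9064).
Full order: Sorensen, Osei, Delgado, Brennan, Varga, Leclerc, Johansson, Beaumont, Oyelaran, Drummond.

Sorensen, Osei, Delgado, Brennan, Varga, Leclerc, Johansson, Beaumont, Oyelaran, Drummond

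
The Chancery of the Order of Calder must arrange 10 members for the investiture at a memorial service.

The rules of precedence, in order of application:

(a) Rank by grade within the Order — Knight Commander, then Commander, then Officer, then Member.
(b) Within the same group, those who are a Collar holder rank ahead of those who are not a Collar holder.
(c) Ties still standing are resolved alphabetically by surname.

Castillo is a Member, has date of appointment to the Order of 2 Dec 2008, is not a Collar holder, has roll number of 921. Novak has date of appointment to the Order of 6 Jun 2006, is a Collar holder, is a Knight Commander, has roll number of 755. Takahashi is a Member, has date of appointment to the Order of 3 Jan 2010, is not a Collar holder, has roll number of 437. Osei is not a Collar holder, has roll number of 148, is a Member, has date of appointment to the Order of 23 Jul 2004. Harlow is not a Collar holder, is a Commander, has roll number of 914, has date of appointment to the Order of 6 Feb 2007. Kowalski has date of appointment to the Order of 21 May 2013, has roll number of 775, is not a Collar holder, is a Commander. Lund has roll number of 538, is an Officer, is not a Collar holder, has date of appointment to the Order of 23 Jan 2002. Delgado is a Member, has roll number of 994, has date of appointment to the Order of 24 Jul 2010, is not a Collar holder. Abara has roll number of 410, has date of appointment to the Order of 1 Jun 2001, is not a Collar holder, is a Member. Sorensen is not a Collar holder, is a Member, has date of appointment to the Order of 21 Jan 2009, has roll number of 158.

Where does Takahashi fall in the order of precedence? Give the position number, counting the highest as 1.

10

By grade within the Order: Novak (Knight Commander); then Harlow and Kowalski (Commander); then Lund (Officer); then Abara, Castillo, Delgado, Osei, Sorensen and Takahashi (Member).
Harlow and Kowalski are each not a Collar holder, so the next rule applies.
Among Harlow and Kowalski, alphabetically by surname: Harlow before Kowalski.
Abara, Castillo, Delgado, Osei, Sorensen and Takahashi are each not a Collar holder, so the next rule applies.
Among Abara, Castillo, Delgado, Osei, Sorensen and Takahashi, alphabetically by surname: Abara before Castillo before Delgado before Osei before Sorensen before Takahashi.
Order: Novak, Harlow, Kowalski, Lund, Abara, Castillo, Delgado, Osei, Sorensen, Takahashi. So position 10.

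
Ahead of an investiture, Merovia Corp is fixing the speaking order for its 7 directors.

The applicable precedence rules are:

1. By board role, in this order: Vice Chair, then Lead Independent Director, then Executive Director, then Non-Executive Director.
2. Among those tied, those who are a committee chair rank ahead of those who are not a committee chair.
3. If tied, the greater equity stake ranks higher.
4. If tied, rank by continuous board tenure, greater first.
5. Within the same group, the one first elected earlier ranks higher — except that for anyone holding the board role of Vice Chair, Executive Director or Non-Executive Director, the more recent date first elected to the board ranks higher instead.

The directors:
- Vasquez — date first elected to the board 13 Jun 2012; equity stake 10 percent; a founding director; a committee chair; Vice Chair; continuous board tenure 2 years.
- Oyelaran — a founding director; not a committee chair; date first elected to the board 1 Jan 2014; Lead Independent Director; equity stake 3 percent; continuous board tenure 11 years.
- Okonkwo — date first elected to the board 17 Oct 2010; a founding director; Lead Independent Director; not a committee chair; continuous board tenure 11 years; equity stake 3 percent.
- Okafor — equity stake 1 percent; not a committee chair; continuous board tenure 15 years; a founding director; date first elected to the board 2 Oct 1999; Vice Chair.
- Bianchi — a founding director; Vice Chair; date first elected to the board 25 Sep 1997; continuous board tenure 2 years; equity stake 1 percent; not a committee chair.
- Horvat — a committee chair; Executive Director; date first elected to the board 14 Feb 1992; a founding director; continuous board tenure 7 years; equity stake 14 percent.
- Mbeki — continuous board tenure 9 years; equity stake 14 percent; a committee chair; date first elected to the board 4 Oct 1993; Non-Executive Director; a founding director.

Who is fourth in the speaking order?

Okonkwo

By board role: Vasquez, Okafor and Bianchi (Vice Chair); then Okonkwo and Oyelaran (Lead Independent Director); then Horvat (Executive Director); then Mbeki (Non-Executive Director).
Among Vasquez, Okafor and Bianchi, a committee chair before not a committee chair: Vasquez (a committee chair) before Okafor and Bianchi (not a committee chair).
Okafor and Bianchi both have equity stake 1 percent, so the next rule applies.
Among Okafor and Bianchi, by continuous board tenure (higher first): Okafor (15 years) before Bianchi (2 years).
Okonkwo and Oyelaran are each not a committee chair, so the next rule applies.
Okonkwo and Oyelaran both have equity stake 3 percent, so the next rule applies.
Okonkwo and Oyelaran both have continuous board tenure 11 years, so the next rule applies.
Among Okonkwo and Oyelaran, by date first elected to the board (earlier first): Okonkwo (17 Oct 2010) before Oyelaran (1 Jan 2014).
Order: Vasquez, Okafor, Bianchi, Okonkwo, Oyelaran, Horvat, Mbeki.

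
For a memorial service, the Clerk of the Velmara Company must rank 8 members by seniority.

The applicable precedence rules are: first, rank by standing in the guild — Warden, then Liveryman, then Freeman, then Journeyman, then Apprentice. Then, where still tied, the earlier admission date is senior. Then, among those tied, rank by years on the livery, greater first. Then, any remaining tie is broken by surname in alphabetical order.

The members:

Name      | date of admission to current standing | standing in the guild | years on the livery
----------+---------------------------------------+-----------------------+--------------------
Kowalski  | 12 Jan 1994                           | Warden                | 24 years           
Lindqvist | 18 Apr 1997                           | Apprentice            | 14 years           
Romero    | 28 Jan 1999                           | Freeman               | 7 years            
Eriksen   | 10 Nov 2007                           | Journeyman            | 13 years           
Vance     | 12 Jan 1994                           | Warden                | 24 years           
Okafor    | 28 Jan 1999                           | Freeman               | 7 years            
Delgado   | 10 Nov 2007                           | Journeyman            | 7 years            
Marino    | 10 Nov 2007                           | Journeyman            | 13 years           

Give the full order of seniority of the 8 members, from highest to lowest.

By standing in the guild: Kowalski and Vance (Warden); then Okafor and Romero (Freeman); then Eriksen, Marino and Delgado (Journeyman); then Lindqvist (Apprentice).
Kowalski and Vance both have date of admission to current standing 12 Jan 1994, so the next rule applies.
Kowalski and Vance both have years on the livery 24 years, so the next rule applies.
Among Kowalski and Vance, alphabetically by surname: Kowalski before Vance.
Okafor and Romero both have date of admission to current standing 28 Jan 1999, so the next rule applies.
Okafor and Romero both have years on the livery 7 years, so the next rule applies.
Among Okafor and Romero, alphabetically by surname: Okafor before Romero.
Eriksen, Marino and Delgado all have date of admission to current standing 10 Nov 2007, so the next rule applies.
Among Eriksen, Marino and Delgado, by years on the livery (higher first): Eriksen and Marino (13 years) before Delgado (7 years).
Among Eriksen and Marino, alphabetically by surname: Eriksen before Marino.
Full order: Kowalski, Vance, Okafor, Romero, Eriksen, Marino, Delgado, Lindqvist.

Kowalski, Vance, Okafor, Romero, Eriksen, Marino, Delgado, Lindqvist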